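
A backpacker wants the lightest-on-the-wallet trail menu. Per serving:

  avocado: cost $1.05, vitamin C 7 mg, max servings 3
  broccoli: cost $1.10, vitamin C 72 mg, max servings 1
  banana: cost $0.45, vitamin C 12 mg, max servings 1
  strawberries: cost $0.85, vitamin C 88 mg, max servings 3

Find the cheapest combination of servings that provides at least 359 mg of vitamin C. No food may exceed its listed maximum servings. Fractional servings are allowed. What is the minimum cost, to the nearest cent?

$5.75

Cost per mg of vitamin C: strawberries $0.0097, broccoli $0.0153, banana $0.0375, avocado $0.1500.
Take 3 servings of strawberries: +264.0 mg vitamin C for $2.55 (total $2.55, still need 95.0 mg).
Take 1 serving of broccoli: +72.0 mg vitamin C for $1.10 (total $3.65, still need 23.0 mg).
Take 1 serving of banana: +12.0 mg vitamin C for $0.45 (total $4.10, still need 11.0 mg).
Take 1.571 servings of avocado: +11.0 mg vitamin C for $1.65 (total $5.75, still need 0.0 mg).
Filling from the cheapest source first is optimal under one linear minimum: $5.75.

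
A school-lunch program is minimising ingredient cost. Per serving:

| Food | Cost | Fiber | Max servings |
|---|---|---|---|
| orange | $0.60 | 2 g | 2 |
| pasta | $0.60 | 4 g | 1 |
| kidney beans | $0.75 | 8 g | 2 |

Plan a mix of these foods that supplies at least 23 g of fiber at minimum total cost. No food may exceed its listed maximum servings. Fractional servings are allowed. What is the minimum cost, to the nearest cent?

Cost per g of fiber: kidney beans $0.0938, pasta $0.1500, orange $0.3000.
Take 2 servings of kidney beans: +16.0 g fiber for $1.50 (total $1.50, still need 7.0 g).
Take 1 serving of pasta: +4.0 g fiber for $0.60 (total $2.10, still need 3.0 g).
Take 1.5 servings of orange: +3.0 g fiber for $0.90 (total $3.00, still need 0.0 g).
Filling from the cheapest source first is optimal under one linear minimum: $3.00.

$3.00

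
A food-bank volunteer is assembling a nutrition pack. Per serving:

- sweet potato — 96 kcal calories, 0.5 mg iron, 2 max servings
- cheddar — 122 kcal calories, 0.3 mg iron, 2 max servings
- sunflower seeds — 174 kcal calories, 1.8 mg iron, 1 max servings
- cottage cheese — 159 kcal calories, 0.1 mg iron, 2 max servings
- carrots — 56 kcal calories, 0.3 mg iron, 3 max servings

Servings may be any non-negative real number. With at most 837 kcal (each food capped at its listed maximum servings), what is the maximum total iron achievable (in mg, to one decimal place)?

4.3 mg

Iron per kcal: sunflower seeds 0.01034, carrots 0.005357, sweet potato 0.005208, cheddar 0.002459, cottage cheese 0.0006289.
Take 1 serving of sunflower seeds: uses 174 kcal, +1.8 mg iron (running total 1.8 mg).
Take 3 servings of carrots: uses 168 kcal, +0.9 mg iron (running total 2.7 mg).
Take 2 servings of sweet potato: uses 192 kcal, +1.0 mg iron (running total 3.7 mg).
Take 2 servings of cheddar: uses 244 kcal, +0.6 mg iron (running total 4.3 mg).
Take 0.3711 servings of cottage cheese: uses 59 kcal, +0.0 mg iron (running total 4.3 mg).
Greedy by best ratio exhausts the calories allowance optimally: 4.3 mg.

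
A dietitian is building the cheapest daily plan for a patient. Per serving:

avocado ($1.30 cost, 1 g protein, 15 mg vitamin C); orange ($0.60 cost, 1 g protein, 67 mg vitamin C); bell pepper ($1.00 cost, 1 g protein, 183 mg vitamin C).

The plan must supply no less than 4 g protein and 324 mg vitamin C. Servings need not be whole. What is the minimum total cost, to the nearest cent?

Minimising a linear cost over {protein ≥ 4, vitamin C ≥ 324, servings ≥ 0} — the optimum is at a vertex, using one or two foods.
avocado only: max(4/1, 324/15) = 21.6 servings → $28.08.
orange only: max(4/1, 324/67) = 4.836 servings → $2.90.
bell pepper only: max(4/1, 324/183) = 4 servings → $4.00.
avocado + orange: the both-tight solution has a negative serving — not a feasible corner.
avocado + bell pepper with both tight: 2.429 servings and 1.571 servings → $4.73.
orange + bell pepper with both tight: 3.517 servings and 0.4828 servings → $2.59.
The minimum over all feasible corners is $2.59.

$2.59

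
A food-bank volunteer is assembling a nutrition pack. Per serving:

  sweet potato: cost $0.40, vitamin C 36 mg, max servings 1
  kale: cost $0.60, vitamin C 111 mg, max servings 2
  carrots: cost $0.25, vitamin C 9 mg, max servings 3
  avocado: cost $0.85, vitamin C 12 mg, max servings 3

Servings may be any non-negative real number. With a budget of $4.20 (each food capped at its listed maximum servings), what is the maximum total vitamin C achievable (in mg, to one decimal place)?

Vitamin C per dollar: kale 185, sweet potato 90, carrots 36, avocado 14.12.
Take 2 servings of kale: spends $1.20, +222.0 mg vitamin C (running total 222.0 mg).
Take 1 serving of sweet potato: spends $0.40, +36.0 mg vitamin C (running total 258.0 mg).
Take 3 servings of carrots: spends $0.75, +27.0 mg vitamin C (running total 285.0 mg).
Take 2.176 servings of avocado: spends $1.85, +26.1 mg vitamin C (running total 311.1 mg).
Filling greedily by vitamin C-per-dollar is optimal for one linear limit, giving 311.1 mg.

311.1 mg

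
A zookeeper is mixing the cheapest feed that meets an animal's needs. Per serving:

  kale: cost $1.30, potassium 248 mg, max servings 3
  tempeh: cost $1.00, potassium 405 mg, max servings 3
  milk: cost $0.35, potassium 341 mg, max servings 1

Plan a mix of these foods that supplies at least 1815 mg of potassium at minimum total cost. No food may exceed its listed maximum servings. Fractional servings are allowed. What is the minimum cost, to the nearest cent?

$4.71

Cost per mg of potassium: milk $0.0010, tempeh $0.0025, kale $0.0052.
Take 1 serving of milk: +341.0 mg potassium for $0.35 (total $0.35, still need 1474.0 mg).
Take 3 servings of tempeh: +1215.0 mg potassium for $3.00 (total $3.35, still need 259.0 mg).
Take 1.044 servings of kale: +259.0 mg potassium for $1.36 (total $4.71, still need 0.0 mg).
Filling from the cheapest source first is optimal under one linear minimum: $4.71.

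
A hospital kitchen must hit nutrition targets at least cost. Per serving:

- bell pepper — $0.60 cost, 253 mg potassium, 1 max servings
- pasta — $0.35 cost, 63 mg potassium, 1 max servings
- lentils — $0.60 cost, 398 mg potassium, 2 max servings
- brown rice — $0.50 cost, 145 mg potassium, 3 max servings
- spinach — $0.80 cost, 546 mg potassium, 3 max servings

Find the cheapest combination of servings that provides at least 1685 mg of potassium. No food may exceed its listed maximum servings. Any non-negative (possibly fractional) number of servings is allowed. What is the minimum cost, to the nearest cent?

$2.47

Cost per mg of potassium: spinach $0.0015, lentils $0.0015, bell pepper $0.0024, brown rice $0.0034, pasta $0.0056.
Take 3 servings of spinach: +1638.0 mg potassium for $2.40 (total $2.40, still need 47.0 mg).
Take 0.1181 servings of lentils: +47.0 mg potassium for $0.07 (total $2.47, still need 0.0 mg).
Filling from the cheapest source first is optimal under one linear minimum: $2.47.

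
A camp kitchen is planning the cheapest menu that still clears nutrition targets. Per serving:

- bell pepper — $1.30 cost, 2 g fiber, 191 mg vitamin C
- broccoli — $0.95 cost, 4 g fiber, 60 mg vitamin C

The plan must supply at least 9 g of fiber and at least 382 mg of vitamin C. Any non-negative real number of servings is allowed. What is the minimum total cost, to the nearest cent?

Two binding constraints pin down two serving amounts, so the optimal mix uses at most two foods. The candidates are each food alone (scaled to the tighter of fiber/vitamin C) and each pair with both constraints tight.
bell pepper only: max(9/2, 382/191) = 4.5 servings → $5.85.
broccoli only: max(9/4, 382/60) = 6.367 servings → $6.05.
bell pepper + broccoli with both tight: 1.534 servings and 1.483 servings → $3.40.
So the least-cost plan costs $3.40.

$3.40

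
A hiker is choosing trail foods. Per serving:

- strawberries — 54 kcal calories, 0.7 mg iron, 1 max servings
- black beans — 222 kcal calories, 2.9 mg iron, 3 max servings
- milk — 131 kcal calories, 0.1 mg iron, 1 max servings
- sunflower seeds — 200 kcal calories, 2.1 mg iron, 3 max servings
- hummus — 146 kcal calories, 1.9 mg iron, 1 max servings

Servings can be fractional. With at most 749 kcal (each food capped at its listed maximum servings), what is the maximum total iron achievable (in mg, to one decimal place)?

9.8 mg

Iron per kcal: black beans 0.01306, hummus 0.01301, strawberries 0.01296, sunflower seeds 0.0105, milk 0.0007634.
Take 3 servings of black beans: uses 666 kcal, +8.7 mg iron (running total 8.7 mg).
Take 0.5685 servings of hummus: uses 83 kcal, +1.1 mg iron (running total 9.8 mg).
Filling greedily by iron-per-kcal is optimal for one linear limit, giving 9.8 mg.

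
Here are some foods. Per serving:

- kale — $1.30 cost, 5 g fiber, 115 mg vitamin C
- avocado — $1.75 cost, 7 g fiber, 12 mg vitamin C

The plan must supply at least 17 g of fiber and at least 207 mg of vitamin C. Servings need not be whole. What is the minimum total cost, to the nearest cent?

Minimising a linear cost over {fiber ≥ 17, vitamin C ≥ 207, servings ≥ 0} — the optimum is at a vertex, using one or two foods.
kale only: max(17/5, 207/115) = 3.4 servings → $4.42.
avocado only: max(17/7, 207/12) = 17.25 servings → $30.19.
kale + avocado with both tight: 1.671 servings and 1.235 servings → $4.33.
Cheapest feasible corner: $4.33.

$4.33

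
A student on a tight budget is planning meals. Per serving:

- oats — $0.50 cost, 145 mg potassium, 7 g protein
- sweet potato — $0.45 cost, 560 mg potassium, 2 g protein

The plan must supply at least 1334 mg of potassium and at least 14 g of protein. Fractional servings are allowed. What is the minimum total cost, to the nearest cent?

$1.62

For a min-cost LP with two ≥-constraints, a basic feasible solution has at most two positive variables.
oats only: max(1334/145, 14/7) = 9.2 servings → $4.60.
sweet potato only: max(1334/560, 14/2) = 7 servings → $3.15.
oats + sweet potato with both tight: 1.425 servings and 2.013 servings → $1.62.
Cheapest feasible corner: $1.62.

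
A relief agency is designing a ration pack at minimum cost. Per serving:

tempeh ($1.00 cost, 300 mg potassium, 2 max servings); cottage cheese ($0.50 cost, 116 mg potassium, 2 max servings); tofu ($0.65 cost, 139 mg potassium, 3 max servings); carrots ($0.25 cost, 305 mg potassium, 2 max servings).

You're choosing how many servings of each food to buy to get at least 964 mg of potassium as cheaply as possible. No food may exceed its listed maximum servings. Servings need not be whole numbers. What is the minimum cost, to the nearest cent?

$1.68

Cost per mg of potassium: carrots $0.0008, tempeh $0.0033, cottage cheese $0.0043, tofu $0.0047.
Take 2 servings of carrots: +610.0 mg potassium for $0.50 (total $0.50, still need 354.0 mg).
Take 1.18 servings of tempeh: +354.0 mg potassium for $1.18 (total $1.68, still need 0.0 mg).
Greedy by cheapest-per-mg is optimal for a single linear constraint, so the minimum cost is $1.68.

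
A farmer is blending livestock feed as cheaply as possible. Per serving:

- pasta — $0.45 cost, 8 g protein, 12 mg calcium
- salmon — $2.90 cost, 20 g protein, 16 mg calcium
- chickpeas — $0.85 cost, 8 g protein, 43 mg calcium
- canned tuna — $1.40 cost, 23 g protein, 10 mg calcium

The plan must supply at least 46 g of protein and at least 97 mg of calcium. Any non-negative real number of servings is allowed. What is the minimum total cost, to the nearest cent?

A basic optimal solution has at most two foods positive. Try each food alone and each pair with both targets met exactly.
pasta only: max(46/8, 97/12) = 8.083 servings → $3.64.
salmon only: max(46/20, 97/16) = 6.062 servings → $17.58.
chickpeas only: max(46/8, 97/43) = 5.75 servings → $4.89.
canned tuna only: max(46/23, 97/10) = 9.7 servings → $13.58.
pasta + salmon: intersection lies outside the first quadrant.
pasta + chickpeas with both tight: 4.847 servings and 0.9032 servings → $2.95.
pasta + canned tuna with both targets exact would need a negative amount; discard.
salmon + chickpeas with both tight: 1.642 servings and 1.645 servings → $6.16.
salmon + canned tuna with both targets exact would need a negative amount; discard.
chickpeas + canned tuna with both tight: 1.948 servings and 1.322 servings → $3.51.
Cheapest feasible corner: $2.95.

$2.95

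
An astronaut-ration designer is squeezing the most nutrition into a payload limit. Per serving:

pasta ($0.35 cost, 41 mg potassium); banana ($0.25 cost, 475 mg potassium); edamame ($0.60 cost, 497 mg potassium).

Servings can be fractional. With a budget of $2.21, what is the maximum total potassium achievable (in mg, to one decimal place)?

Potassium per dollar: banana 1900, edamame 828.3, pasta 117.1.
With no serving limits, spend the whole cost allowance on banana: $2.21 / $0.25 × 475 mg = 4199.0 mg.

4199.0 mg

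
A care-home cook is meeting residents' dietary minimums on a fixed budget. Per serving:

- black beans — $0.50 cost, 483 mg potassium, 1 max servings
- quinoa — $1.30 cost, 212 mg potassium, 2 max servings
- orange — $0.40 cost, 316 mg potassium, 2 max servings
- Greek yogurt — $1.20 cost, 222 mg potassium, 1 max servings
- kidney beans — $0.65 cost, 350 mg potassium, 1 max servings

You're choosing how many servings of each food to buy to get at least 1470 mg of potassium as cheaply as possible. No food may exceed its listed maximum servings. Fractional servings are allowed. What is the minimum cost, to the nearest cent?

$1.98

Cost per mg of potassium: black beans $0.0010, orange $0.0013, kidney beans $0.0019, Greek yogurt $0.0054, quinoa $0.0061.
Take 1 serving of black beans: +483.0 mg potassium for $0.50 (total $0.50, still need 987.0 mg).
Take 2 servings of orange: +632.0 mg potassium for $0.80 (total $1.30, still need 355.0 mg).
Take 1 serving of kidney beans: +350.0 mg potassium for $0.65 (total $1.95, still need 5.0 mg).
Take 0.02252 servings of Greek yogurt: +5.0 mg potassium for $0.03 (total $1.98, still need 0.0 mg).
Filling from the cheapest source first is optimal under one linear minimum: $1.98.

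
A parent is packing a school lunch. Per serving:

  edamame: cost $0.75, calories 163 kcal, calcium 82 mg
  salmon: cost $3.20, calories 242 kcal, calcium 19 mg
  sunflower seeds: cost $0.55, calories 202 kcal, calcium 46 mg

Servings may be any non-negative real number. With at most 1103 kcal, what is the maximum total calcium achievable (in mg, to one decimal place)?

Calcium per kcal: edamame 0.5031, sunflower seeds 0.2277, salmon 0.07851.
With no serving limits, spend the whole calories allowance on edamame: 1103 kcal / 163 kcal × 82 mg = 554.9 mg.

554.9 mg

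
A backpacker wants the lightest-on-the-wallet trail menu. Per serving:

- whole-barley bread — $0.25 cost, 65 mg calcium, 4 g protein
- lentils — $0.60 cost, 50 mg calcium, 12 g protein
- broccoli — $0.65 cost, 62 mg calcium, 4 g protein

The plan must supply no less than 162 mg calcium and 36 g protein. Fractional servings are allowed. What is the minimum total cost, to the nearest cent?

$1.81

Minimising a linear cost over {calcium ≥ 162, protein ≥ 36, servings ≥ 0} — the optimum is at a vertex, using one or two foods.
whole-barley bread only: max(162/65, 36/4) = 9 servings → $2.25.
lentils only: max(162/50, 36/12) = 3.24 servings → $1.94.
broccoli only: max(162/62, 36/4) = 9 servings → $5.85.
whole-barley bread + lentils with both tight: 0.2483 servings and 2.917 servings → $1.81.
whole-barley bread + broccoli with both targets exact would need a negative amount; discard.
lentils + broccoli with both tight: 2.912 servings and 0.2647 servings → $1.92.
So the least-cost plan costs $1.81.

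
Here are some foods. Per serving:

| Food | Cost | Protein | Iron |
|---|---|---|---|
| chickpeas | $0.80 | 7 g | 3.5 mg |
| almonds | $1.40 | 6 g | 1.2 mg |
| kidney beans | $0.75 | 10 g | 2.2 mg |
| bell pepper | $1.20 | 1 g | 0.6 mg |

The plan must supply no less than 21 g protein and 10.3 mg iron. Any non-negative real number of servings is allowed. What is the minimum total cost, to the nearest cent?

$2.37

This is a tiny linear program; its minimum lies at a vertex of the feasible set. List the vertices and price them.
chickpeas only: max(21/7, 10.3/3.5) = 3 servings → $2.40.
almonds only: max(21/6, 10.3/1.2) = 8.583 servings → $12.02.
kidney beans only: max(21/10, 10.3/2.2) = 4.682 servings → $3.51.
bell pepper only: max(21/1, 10.3/0.6) = 21 servings → $25.20.
chickpeas + almonds with both tight: 2.905 servings and 0.1111 servings → $2.48.
chickpeas + kidney beans with both tight: 2.898 servings and 0.07143 servings → $2.37.
chickpeas + bell pepper: intersection lies outside the first quadrant.
almonds + kidney beans: the both-tight solution has a negative serving — not a feasible corner.
almonds + bell pepper with both tight: 0.9583 servings and 15.25 servings → $19.64.
kidney beans + bell pepper with both tight: 0.6053 servings and 14.95 servings → $18.39.
The minimum over all feasible corners is $2.37.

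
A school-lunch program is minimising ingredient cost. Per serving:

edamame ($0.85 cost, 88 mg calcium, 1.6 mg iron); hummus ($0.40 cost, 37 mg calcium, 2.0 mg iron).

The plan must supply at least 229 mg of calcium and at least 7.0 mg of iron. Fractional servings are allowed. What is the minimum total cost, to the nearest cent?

$2.30

edamame only: max(229/88, 7.0/1.6) = 4.375 servings → $3.72.
hummus only: max(229/37, 7.0/2.0) = 6.189 servings → $2.48.
edamame + hummus with both tight: 1.704 servings and 2.137 servings → $2.30.
So the least-cost plan costs $2.30.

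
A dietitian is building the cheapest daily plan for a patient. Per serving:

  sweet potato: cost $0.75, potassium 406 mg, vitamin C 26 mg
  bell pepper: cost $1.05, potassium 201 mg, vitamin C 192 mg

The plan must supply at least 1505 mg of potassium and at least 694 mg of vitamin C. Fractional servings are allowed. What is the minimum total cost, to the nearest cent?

$5.04

A basic optimal solution has at most two foods positive. Try each food alone and each pair with both targets met exactly.
sweet potato only: max(1505/406, 694/26) = 26.69 servings → $20.02.
bell pepper only: max(1505/201, 694/192) = 7.488 servings → $7.86.
sweet potato + bell pepper with both tight: 2.055 servings and 3.336 servings → $5.04.
The minimum over all feasible corners is $5.04.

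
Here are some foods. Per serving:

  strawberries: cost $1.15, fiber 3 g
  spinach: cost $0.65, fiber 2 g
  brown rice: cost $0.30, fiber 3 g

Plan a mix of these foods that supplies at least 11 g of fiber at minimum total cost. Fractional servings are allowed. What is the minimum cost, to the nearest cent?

$1.10

Cost per g of fiber: brown rice $0.1000, spinach $0.3250, strawberries $0.3833.
With no serving limits, use only brown rice: 11 g / 3 g = 3.667 servings × $0.30 = $1.10.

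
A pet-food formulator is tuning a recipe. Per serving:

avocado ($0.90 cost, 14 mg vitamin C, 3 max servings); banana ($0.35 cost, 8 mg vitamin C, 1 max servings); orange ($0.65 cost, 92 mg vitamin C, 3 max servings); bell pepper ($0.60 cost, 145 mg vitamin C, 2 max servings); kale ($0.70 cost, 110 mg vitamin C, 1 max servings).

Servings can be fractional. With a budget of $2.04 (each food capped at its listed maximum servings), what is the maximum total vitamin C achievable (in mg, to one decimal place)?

419.8 mg

Vitamin C per dollar: bell pepper 241.7, kale 157.1, orange 141.5, banana 22.86, avocado 15.56.
Take 2 servings of bell pepper: spends $1.20, +290.0 mg vitamin C (running total 290.0 mg).
Take 1 serving of kale: spends $0.70, +110.0 mg vitamin C (running total 400.0 mg).
Take 0.2154 servings of orange: spends $0.14, +19.8 mg vitamin C (running total 419.8 mg).
Filling greedily by vitamin C-per-dollar is optimal for one linear limit, giving 419.8 mg.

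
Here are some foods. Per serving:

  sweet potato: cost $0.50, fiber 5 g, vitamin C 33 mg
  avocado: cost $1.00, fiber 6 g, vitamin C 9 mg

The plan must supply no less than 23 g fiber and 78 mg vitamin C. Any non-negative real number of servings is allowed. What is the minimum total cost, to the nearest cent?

An LP optimum is at a vertex; with two nutrient constraints at most two foods are used. Check each candidate.
sweet potato only: max(23/5, 78/33) = 4.6 servings → $2.30.
avocado only: max(23/6, 78/9) = 8.667 servings → $8.67.
sweet potato + avocado with both tight: 1.706 servings and 2.412 servings → $3.26.
Cheapest feasible corner: $2.30.

$2.30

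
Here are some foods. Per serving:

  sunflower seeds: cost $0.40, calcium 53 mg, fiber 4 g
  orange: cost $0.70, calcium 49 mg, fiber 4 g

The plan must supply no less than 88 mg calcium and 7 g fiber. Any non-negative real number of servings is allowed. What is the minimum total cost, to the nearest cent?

Minimising a linear cost over {calcium ≥ 88, fiber ≥ 7, servings ≥ 0} — the optimum is at a vertex, using one or two foods.
sunflower seeds only: max(88/53, 7/4) = 1.75 servings → $0.70.
orange only: max(88/49, 7/4) = 1.796 servings → $1.26.
sunflower seeds + orange with both tight: 0.5625 servings and 1.188 servings → $1.06.
Cheapest feasible corner: $0.70.

$0.70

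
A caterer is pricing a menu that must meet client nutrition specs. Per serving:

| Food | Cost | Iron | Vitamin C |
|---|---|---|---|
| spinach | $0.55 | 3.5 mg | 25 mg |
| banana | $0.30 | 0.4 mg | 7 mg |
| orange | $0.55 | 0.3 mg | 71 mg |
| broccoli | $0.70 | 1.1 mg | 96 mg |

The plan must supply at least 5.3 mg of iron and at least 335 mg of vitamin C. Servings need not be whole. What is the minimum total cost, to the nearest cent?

Two binding constraints pin down two serving amounts, so the optimal mix uses at most two foods. The candidates are each food alone (scaled to the tighter of iron/vitamin C) and each pair with both constraints tight.
spinach only: max(5.3/3.5, 335/25) = 13.4 servings → $7.37.
banana only: max(5.3/0.4, 335/7) = 47.86 servings → $14.36.
orange only: max(5.3/0.3, 335/71) = 17.67 servings → $9.72.
broccoli only: max(5.3/1.1, 335/96) = 4.818 servings → $3.37.
spinach + banana: intersection lies outside the first quadrant.
spinach + orange with both tight: 1.144 servings and 4.315 servings → $3.00.
spinach + broccoli with both tight: 0.4548 servings and 3.371 servings → $2.61.
banana + orange with both tight: 10.49 servings and 3.684 servings → $5.17.
banana + broccoli with both tight: 4.57 servings and 3.156 servings → $3.58.
orange + broccoli with both targets exact would need a negative amount; discard.
The minimum over all feasible corners is $2.61.

$2.61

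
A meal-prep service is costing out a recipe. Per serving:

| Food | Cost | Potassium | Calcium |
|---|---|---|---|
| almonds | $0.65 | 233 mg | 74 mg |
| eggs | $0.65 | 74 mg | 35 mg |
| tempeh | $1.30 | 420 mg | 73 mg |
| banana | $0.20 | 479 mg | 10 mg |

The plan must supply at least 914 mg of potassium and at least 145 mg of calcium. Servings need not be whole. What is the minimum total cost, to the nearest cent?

$1.39

almonds only: max(914/233, 145/74) = 3.923 servings → $2.55.
eggs only: max(914/74, 145/35) = 12.35 servings → $8.03.
tempeh only: max(914/420, 145/73) = 2.176 servings → $2.83.
banana only: max(914/479, 145/10) = 14.5 servings → $2.90.
almonds + eggs with both targets exact would need a negative amount; discard.
almonds + tempeh: the both-tight solution has a negative serving — not a feasible corner.
almonds + banana with both tight: 1.821 servings and 1.022 servings → $1.39.
eggs + tempeh: intersection lies outside the first quadrant.
eggs + banana with both tight: 3.764 servings and 1.327 servings → $2.71.
tempeh + banana with both tight: 1.96 servings and 0.1892 servings → $2.59.
Cheapest feasible corner: $1.39.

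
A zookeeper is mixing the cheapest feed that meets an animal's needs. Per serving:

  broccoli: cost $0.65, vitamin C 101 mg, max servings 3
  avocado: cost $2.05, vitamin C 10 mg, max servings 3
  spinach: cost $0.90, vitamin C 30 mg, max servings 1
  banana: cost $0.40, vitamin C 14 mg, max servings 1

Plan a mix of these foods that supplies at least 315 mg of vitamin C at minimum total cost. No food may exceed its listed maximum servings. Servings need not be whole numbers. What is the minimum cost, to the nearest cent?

Cost per mg of vitamin C: broccoli $0.0064, banana $0.0286, spinach $0.0300, avocado $0.2050.
Take 3 servings of broccoli: +303.0 mg vitamin C for $1.95 (total $1.95, still need 12.0 mg).
Take 0.8571 servings of banana: +12.0 mg vitamin C for $0.34 (total $2.29, still need 0.0 mg).
Greedy by cheapest-per-mg is optimal for a single linear constraint, so the minimum cost is $2.29.

$2.29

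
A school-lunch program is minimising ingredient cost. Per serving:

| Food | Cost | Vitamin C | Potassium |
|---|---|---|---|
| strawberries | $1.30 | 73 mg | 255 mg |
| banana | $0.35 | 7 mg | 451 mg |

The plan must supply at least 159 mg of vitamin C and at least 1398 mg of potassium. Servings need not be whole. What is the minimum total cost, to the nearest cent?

$3.28

Two binding constraints pin down two serving amounts, so the optimal mix uses at most two foods. The candidates are each food alone (scaled to the tighter of vitamin C/potassium) and each pair with both constraints tight.
strawberries only: max(159/73, 1398/255) = 5.482 servings → $7.13.
banana only: max(159/7, 1398/451) = 22.71 servings → $7.95.
strawberries + banana with both tight: 1.989 servings and 1.975 servings → $3.28.
So the least-cost plan costs $3.28.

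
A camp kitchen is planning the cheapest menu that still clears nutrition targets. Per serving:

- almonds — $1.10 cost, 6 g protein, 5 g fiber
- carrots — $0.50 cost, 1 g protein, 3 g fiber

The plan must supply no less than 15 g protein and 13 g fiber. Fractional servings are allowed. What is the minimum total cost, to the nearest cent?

For a min-cost LP with two ≥-constraints, a basic feasible solution has at most two positive variables.
almonds only: max(15/6, 13/5) = 2.6 servings → $2.86.
carrots only: max(15/1, 13/3) = 15 servings → $7.50.
almonds + carrots with both tight: 2.462 servings and 0.2308 servings → $2.82.
The minimum over all feasible corners is $2.82.

$2.82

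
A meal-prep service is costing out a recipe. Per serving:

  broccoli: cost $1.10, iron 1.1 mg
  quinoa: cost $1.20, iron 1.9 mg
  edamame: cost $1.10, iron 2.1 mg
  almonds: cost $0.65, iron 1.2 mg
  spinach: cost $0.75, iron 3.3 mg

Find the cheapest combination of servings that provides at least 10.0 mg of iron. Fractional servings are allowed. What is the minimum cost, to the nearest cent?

Cost per mg of iron: spinach $0.2273, edamame $0.5238, almonds $0.5417, quinoa $0.6316, broccoli $1.0000.
With no serving limits, use only spinach: 10.0 mg / 3.3 mg = 3.03 servings × $0.75 = $2.27.

$2.27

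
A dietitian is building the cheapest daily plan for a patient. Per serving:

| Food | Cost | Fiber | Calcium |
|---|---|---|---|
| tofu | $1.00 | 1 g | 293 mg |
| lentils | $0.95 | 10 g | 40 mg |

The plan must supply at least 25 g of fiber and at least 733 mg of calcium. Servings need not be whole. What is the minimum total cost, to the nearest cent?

An LP optimum is at a vertex; with two nutrient constraints at most two foods are used. Check each candidate.
tofu only: max(25/1, 733/293) = 25 servings → $25.00.
lentils only: max(25/10, 733/40) = 18.32 servings → $17.41.
tofu + lentils with both tight: 2.19 servings and 2.281 servings → $4.36.
The minimum over all feasible corners is $4.36.

$4.36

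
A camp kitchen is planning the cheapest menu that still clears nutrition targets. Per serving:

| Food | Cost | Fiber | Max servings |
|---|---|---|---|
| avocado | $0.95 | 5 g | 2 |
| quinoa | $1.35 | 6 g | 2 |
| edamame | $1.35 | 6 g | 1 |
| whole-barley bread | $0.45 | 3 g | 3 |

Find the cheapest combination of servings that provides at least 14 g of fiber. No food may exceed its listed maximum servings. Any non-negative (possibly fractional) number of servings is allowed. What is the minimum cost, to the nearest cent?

$2.30

Cost per g of fiber: whole-barley bread $0.1500, avocado $0.1900, quinoa $0.2250, edamame $0.2250.
Take 3 servings of whole-barley bread: +9.0 g fiber for $1.35 (total $1.35, still need 5.0 g).
Take 1 serving of avocado: +5.0 g fiber for $0.95 (total $2.30, still need 0.0 g).
Filling from the cheapest source first is optimal under one linear minimum: $2.30.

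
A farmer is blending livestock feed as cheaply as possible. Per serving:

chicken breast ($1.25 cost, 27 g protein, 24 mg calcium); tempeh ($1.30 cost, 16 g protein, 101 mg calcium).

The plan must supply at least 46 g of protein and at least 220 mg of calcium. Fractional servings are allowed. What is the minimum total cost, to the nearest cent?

This is a tiny linear program; its minimum lies at a vertex of the feasible set. List the vertices and price them.
chicken breast only: max(46/27, 220/24) = 9.167 servings → $11.46.
tempeh only: max(46/16, 220/101) = 2.875 servings → $3.74.
chicken breast + tempeh with both tight: 0.4806 servings and 2.064 servings → $3.28.
The minimum over all feasible corners is $3.28.

$3.28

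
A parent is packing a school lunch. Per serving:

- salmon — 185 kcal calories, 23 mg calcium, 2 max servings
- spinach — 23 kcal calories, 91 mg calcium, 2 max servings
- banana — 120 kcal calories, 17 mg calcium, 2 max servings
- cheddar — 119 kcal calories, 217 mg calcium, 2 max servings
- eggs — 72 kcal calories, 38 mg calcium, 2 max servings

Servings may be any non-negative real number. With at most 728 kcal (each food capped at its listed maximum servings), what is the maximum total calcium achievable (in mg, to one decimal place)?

Calcium per kcal: spinach 3.957, cheddar 1.824, eggs 0.5278, banana 0.1417, salmon 0.1243.
Take 2 servings of spinach: uses 46 kcal, +182.0 mg calcium (running total 182.0 mg).
Take 2 servings of cheddar: uses 238 kcal, +434.0 mg calcium (running total 616.0 mg).
Take 2 servings of eggs: uses 144 kcal, +76.0 mg calcium (running total 692.0 mg).
Take 2 servings of banana: uses 240 kcal, +34.0 mg calcium (running total 726.0 mg).
Take 0.3243 servings of salmon: uses 60 kcal, +7.5 mg calcium (running total 733.5 mg).
Greedy by best ratio exhausts the calories allowance optimally: 733.5 mg.

733.5 mg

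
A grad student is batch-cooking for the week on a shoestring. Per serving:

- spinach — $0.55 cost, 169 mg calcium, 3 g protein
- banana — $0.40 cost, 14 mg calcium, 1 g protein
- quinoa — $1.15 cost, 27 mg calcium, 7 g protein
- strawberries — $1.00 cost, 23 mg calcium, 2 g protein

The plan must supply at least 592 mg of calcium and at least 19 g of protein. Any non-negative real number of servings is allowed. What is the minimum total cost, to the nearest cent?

At the optimum either one food covers both requirements or two foods hit both targets exactly; no other combination can be cheaper.
spinach only: max(592/169, 19/3) = 6.333 servings → $3.48.
banana only: max(592/14, 19/1) = 42.29 servings → $16.91.
quinoa only: max(592/27, 19/7) = 21.93 servings → $25.21.
strawberries only: max(592/23, 19/2) = 25.74 servings → $25.74.
spinach + banana with both tight: 2.567 servings and 11.3 servings → $5.93.
spinach + quinoa with both tight: 3.295 servings and 1.302 servings → $3.31.
spinach + strawberries with both tight: 2.777 servings and 5.335 servings → $6.86.
banana + quinoa with both targets exact would need a negative amount; discard.
banana + strawberries: intersection lies outside the first quadrant.
quinoa + strawberries with both targets exact would need a negative amount; discard.
Cheapest feasible corner: $3.31.

$3.31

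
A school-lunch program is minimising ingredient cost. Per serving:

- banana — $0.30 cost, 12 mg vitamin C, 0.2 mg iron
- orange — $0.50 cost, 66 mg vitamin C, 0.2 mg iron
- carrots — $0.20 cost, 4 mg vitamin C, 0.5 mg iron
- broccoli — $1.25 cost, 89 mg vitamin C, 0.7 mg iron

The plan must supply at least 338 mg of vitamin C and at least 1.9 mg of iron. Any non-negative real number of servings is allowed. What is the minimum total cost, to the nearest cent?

$2.87

banana only: max(338/12, 1.9/0.2) = 28.17 servings → $8.45.
orange only: max(338/66, 1.9/0.2) = 9.5 servings → $4.75.
carrots only: max(338/4, 1.9/0.5) = 84.5 servings → $16.90.
broccoli only: max(338/89, 1.9/0.7) = 3.798 servings → $4.75.
banana + orange with both tight: 5.352 servings and 4.148 servings → $3.68.
banana + carrots: the both-tight solution has a negative serving — not a feasible corner.
banana + broccoli: the both-tight solution has a negative serving — not a feasible corner.
orange + carrots with both tight: 5.012 servings and 1.795 servings → $2.87.
orange + broccoli with both tight: 2.377 servings and 2.035 servings → $3.73.
carrots + broccoli: intersection lies outside the first quadrant.
Cheapest feasible corner: $2.87.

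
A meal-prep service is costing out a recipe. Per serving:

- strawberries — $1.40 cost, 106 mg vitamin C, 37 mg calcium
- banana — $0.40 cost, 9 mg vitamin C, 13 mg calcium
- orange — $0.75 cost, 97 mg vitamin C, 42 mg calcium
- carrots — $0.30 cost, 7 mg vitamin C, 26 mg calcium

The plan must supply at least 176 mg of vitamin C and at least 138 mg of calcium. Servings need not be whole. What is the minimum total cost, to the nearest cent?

$2.02

With two linear requirements the optimum uses one or two foods; enumerate the corners.
strawberries only: max(176/106, 138/37) = 3.73 servings → $5.22.
banana only: max(176/9, 138/13) = 19.56 servings → $7.82.
orange only: max(176/97, 138/42) = 3.286 servings → $2.46.
carrots only: max(176/7, 138/26) = 25.14 servings → $7.54.
strawberries + banana with both tight: 1.001 servings and 7.767 servings → $4.51.
strawberries + orange: intersection lies outside the first quadrant.
strawberries + carrots with both tight: 1.446 servings and 3.25 servings → $3.00.
banana + orange with both tight: 6.788 servings and 1.185 servings → $3.60.
banana + carrots: intersection lies outside the first quadrant.
orange + carrots with both tight: 1.62 servings and 2.69 servings → $2.02.
Cheapest feasible corner: $2.02.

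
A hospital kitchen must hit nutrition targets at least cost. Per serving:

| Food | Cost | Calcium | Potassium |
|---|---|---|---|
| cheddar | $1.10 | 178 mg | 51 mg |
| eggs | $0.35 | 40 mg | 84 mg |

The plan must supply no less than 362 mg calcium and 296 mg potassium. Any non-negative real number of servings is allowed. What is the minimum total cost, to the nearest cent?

$2.51

cheddar only: max(362/178, 296/51) = 5.804 servings → $6.38.
eggs only: max(362/40, 296/84) = 9.05 servings → $3.17.
cheddar + eggs with both tight: 1.438 servings and 2.651 servings → $2.51.
The minimum over all feasible corners is $2.51.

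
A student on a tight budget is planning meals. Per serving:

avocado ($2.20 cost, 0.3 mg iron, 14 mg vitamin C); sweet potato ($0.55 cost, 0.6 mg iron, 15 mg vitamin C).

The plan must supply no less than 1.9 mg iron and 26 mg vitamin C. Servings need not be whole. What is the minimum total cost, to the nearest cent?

avocado only: max(1.9/0.3, 26/14) = 6.333 servings → $13.93.
sweet potato only: max(1.9/0.6, 26/15) = 3.167 servings → $1.74.
avocado + sweet potato: the both-tight solution has a negative serving — not a feasible corner.
Cheapest feasible corner: $1.74.

$1.74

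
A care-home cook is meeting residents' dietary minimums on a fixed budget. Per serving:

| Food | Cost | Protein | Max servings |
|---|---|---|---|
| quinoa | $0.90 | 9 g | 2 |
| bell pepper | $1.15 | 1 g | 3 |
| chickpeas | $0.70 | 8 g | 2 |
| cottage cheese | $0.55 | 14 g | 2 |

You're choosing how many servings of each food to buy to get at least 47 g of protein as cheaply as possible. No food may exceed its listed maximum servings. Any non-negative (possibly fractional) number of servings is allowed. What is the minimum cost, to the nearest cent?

Cost per g of protein: cottage cheese $0.0393, chickpeas $0.0875, quinoa $0.1000, bell pepper $1.1500.
Take 2 servings of cottage cheese: +28.0 g protein for $1.10 (total $1.10, still need 19.0 g).
Take 2 servings of chickpeas: +16.0 g protein for $1.40 (total $2.50, still need 3.0 g).
Take 0.3333 servings of quinoa: +3.0 g protein for $0.30 (total $2.80, still need 0.0 g).
Filling from the cheapest source first is optimal under one linear minimum: $2.80.

$2.80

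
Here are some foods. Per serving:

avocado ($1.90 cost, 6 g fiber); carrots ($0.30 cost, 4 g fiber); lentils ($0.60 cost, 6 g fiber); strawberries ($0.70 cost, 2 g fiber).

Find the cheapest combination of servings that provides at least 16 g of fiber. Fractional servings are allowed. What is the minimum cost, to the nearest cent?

$1.20

Cost per g of fiber: carrots $0.0750, lentils $0.1000, avocado $0.3167, strawberries $0.3500.
With no serving limits, use only carrots: 16 g / 4 g = 4 servings × $0.30 = $1.20.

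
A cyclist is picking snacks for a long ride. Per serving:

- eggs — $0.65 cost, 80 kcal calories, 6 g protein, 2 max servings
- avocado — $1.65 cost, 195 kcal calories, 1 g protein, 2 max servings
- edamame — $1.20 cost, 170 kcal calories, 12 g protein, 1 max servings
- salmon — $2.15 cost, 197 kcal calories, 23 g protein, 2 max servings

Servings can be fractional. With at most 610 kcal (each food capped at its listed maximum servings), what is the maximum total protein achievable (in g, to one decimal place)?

62.0 g

Protein per kcal: salmon 0.1168, eggs 0.075, edamame 0.07059, avocado 0.005128.
Take 2 servings of salmon: uses 394 kcal, +46.0 g protein (running total 46.0 g).
Take 2 servings of eggs: uses 160 kcal, +12.0 g protein (running total 58.0 g).
Take 0.3294 servings of edamame: uses 56 kcal, +4.0 g protein (running total 62.0 g).
Filling greedily by protein-per-kcal is optimal for one linear limit, giving 62.0 g.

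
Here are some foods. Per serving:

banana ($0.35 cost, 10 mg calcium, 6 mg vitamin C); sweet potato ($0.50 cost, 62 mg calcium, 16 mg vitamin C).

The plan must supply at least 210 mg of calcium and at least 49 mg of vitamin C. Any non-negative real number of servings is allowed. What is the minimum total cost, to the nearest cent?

Check every corner: each single food scaled to meet both minima, and each pair solved so both constraints bind.
banana only: max(210/10, 49/6) = 21 servings → $7.35.
sweet potato only: max(210/62, 49/16) = 3.387 servings → $1.69.
banana + sweet potato: the both-tight solution has a negative serving — not a feasible corner.
Cheapest feasible corner: $1.69.

$1.69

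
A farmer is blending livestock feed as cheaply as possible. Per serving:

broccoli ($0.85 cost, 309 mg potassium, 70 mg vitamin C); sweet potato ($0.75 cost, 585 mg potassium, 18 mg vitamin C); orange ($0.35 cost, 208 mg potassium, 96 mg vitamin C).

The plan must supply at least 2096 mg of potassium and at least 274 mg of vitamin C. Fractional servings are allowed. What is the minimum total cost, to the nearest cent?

A basic optimal solution has at most two foods positive. Try each food alone and each pair with both targets met exactly.
broccoli only: max(2096/309, 274/70) = 6.783 servings → $5.77.
sweet potato only: max(2096/585, 274/18) = 15.22 servings → $11.42.
orange only: max(2096/208, 274/96) = 10.08 servings → $3.53.
broccoli + sweet potato with both tight: 3.463 servings and 1.754 servings → $4.26.
broccoli + orange: intersection lies outside the first quadrant.
sweet potato + orange with both tight: 2.752 servings and 2.338 servings → $2.88.
The minimum over all feasible corners is $2.88.

$2.88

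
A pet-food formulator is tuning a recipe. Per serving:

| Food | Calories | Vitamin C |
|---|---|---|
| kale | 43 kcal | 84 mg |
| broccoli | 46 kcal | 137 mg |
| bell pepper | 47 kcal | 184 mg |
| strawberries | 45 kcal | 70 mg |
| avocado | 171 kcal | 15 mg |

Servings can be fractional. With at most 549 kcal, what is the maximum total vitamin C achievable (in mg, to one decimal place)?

2149.3 mg

Vitamin C per kcal: bell pepper 3.915, broccoli 2.978, kale 1.953, strawberries 1.556, avocado 0.08772.
With no serving limits, spend the whole calories allowance on bell pepper: 549 kcal / 47 kcal × 184 mg = 2149.3 mg.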